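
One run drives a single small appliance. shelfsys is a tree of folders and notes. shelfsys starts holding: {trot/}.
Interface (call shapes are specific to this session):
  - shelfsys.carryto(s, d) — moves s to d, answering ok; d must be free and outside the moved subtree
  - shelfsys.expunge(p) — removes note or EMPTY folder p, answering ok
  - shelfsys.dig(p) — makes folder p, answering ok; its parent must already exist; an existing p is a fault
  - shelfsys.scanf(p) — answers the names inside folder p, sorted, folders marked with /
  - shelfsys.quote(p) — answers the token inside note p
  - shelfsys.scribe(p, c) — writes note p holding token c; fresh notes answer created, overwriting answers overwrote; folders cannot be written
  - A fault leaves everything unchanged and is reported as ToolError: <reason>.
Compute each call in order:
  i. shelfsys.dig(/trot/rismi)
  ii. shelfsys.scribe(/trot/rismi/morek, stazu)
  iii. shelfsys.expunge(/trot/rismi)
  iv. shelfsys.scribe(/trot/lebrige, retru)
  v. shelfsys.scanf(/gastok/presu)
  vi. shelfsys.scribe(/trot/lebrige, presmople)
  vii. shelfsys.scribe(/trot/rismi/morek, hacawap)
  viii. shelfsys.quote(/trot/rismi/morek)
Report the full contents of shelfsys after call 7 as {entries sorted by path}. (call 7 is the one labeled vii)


;; shelfsys.dig(p→/trot/rismi) => ok
;; shelfsys.scribe(p→/trot/rismi/morek, c→stazu) => created
;; shelfsys.expunge(p→/trot/rismi) => ToolError: not empty
;; shelfsys.scribe(p→/trot/lebrige, c→retru) => created
;; shelfsys.scanf(p→/gastok/presu) => ToolError: not found
;; shelfsys.scribe(p→/trot/lebrige, c→presmople) => overwrote
;; shelfsys.scribe(p→/trot/rismi/morek, c→hacawap) => overwrote
;; shelfsys.quote(p→/trot/rismi/morek) => hacawap

Answer: {trot/, trot/lebrige=presmople, trot/rismi/, trot/rismi/morek=hacawap}


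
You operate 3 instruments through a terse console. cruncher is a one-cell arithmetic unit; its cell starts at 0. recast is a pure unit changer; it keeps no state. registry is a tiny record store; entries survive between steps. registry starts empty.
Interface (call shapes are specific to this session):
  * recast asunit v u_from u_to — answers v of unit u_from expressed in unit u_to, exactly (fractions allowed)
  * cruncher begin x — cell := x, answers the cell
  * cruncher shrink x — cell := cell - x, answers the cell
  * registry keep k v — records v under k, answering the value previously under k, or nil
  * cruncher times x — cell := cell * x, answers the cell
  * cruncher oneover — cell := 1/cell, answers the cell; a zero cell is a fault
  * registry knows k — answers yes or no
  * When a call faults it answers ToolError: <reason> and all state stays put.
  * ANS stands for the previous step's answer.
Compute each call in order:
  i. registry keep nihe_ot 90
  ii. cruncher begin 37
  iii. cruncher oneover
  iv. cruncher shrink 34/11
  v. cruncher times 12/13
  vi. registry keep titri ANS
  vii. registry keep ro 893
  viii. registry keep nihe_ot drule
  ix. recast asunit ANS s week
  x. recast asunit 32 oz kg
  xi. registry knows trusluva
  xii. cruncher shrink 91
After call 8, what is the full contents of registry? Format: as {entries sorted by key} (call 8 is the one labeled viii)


Answer: {nihe_ot=drule, ro=893, titri=-14964/5291}

Derivation:
! 1. registry keep(k='nihe_ot', v='90') : nil
! 2. cruncher begin(x='37') : 37
! 3. cruncher oneover() : 1/37
! 4. cruncher shrink(x='34/11') : -1247/407
! 5. cruncher times(x='12/13') : -14964/5291
! 6. registry keep(k='titri', v='ANS') : nil
! 7. registry keep(k='ro', v='893') : nil
! 8. registry keep(k='nihe_ot', v='drule') : 90
! 9. recast asunit(v='ANS', u_from='s', u_to='week') : 1/6720
! 10. recast asunit(v='32', u_from='oz', u_to='kg') : 45359237/50000000
! 11. registry knows(k='trusluva') : no
! 12. cruncher shrink(x='91') : -496445/5291


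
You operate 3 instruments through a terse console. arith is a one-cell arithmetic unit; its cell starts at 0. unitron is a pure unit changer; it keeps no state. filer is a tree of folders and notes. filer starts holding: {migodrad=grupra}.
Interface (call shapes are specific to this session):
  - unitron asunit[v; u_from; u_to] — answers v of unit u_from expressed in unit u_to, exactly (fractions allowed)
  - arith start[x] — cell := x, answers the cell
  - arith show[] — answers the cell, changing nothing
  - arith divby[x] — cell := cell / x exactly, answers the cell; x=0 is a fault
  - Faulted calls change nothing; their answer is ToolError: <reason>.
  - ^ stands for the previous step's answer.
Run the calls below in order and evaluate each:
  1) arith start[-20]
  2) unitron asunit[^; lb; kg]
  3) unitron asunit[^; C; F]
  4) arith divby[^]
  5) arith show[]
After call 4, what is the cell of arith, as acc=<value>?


~$ arith start x=-20
= -20
~$ unitron asunit v=^ u_from=lb u_to=kg
= -45359237/5000000
~$ unitron asunit v=^ u_from=C u_to=F
= 391766867/25000000
~$ arith divby x=^
= -500000000/391766867
~$ arith show
= -500000000/391766867

Answer: acc=-500000000/391766867


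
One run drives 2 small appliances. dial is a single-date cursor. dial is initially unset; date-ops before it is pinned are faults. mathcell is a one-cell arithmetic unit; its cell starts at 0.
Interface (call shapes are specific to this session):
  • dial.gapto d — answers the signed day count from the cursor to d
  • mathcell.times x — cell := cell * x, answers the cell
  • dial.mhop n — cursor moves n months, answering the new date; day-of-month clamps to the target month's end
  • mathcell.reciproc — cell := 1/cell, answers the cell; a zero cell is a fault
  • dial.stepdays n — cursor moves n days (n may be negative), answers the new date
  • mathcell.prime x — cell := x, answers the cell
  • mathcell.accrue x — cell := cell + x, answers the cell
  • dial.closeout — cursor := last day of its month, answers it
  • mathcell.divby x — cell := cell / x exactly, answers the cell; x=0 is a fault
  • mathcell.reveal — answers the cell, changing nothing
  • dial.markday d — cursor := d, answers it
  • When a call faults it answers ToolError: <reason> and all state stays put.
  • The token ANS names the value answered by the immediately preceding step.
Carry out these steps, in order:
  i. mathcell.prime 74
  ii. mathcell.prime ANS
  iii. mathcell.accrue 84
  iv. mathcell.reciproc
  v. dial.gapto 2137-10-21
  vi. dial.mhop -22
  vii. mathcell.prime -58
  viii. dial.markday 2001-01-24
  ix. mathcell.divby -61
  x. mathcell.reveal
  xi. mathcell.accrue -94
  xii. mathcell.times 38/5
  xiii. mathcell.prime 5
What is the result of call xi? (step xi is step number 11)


Answer: -5676/61

Derivation:
# 1. mathcell.prime(x: 74) => 74
# 2. mathcell.prime(x: ANS) => 74
# 3. mathcell.accrue(x: 84) => 158
# 4. mathcell.reciproc() => 1/158
# 5. dial.gapto(d: 2137-10-21) => ToolError: no date set
# 6. dial.mhop(n: -22) => ToolError: no date set
# 7. mathcell.prime(x: -58) => -58
# 8. dial.markday(d: 2001-01-24) => 2001-01-24
# 9. mathcell.divby(x: -61) => 58/61
# 10. mathcell.reveal() => 58/61
# 11. mathcell.accrue(x: -94) => -5676/61
# 12. mathcell.times(x: 38/5) => -215688/305
# 13. mathcell.prime(x: 5) => 5


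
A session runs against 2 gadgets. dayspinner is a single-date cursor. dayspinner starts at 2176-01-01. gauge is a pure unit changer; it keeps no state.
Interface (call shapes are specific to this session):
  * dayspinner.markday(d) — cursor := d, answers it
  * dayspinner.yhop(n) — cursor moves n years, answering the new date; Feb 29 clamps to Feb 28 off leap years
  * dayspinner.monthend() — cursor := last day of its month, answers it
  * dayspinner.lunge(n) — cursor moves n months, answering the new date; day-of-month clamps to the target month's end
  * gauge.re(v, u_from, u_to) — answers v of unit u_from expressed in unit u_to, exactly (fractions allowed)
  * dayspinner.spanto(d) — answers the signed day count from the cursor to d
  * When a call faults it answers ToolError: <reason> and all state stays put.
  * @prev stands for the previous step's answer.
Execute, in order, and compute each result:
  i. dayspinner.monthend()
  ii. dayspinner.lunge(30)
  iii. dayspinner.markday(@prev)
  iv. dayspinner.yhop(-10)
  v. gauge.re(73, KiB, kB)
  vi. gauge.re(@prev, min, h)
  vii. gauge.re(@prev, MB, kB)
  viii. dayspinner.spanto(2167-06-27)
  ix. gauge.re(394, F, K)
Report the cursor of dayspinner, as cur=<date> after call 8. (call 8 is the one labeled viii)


> dayspinner.monthend
  2176-01-31
> dayspinner.lunge 30
  2178-07-31
> dayspinner.markday @prev
  2178-07-31
> dayspinner.yhop -10
  2168-07-31
> gauge.re 73 KiB kB
  9344/125
> gauge.re @prev min h
  2336/1875
> gauge.re @prev MB kB
  18688/15
> dayspinner.spanto 2167-06-27
  -400
> gauge.re 394 F K
  85367/180

Answer: cur=2168-07-31


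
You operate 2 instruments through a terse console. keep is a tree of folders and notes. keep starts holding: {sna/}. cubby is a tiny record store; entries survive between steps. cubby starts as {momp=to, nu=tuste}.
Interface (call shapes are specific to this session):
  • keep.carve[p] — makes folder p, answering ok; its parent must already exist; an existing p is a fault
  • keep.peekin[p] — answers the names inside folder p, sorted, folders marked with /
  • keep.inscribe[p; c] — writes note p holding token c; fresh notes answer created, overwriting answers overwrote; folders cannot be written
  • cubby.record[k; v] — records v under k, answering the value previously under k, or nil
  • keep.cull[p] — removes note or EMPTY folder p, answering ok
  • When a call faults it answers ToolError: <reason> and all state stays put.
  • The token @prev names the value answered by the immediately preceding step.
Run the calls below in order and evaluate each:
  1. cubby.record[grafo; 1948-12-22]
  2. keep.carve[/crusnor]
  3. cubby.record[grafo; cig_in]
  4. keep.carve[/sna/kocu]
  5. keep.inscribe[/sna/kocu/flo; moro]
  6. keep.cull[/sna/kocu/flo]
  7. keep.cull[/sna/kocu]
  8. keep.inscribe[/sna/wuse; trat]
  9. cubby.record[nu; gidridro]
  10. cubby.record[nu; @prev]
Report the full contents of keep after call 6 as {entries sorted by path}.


-> cubby.record(k: grafo, v: 1948-12-22)
<- nil
-> keep.carve(p: /crusnor)
<- ok
-> cubby.record(k: grafo, v: cig_in)
<- 1948-12-22
-> keep.carve(p: /sna/kocu)
<- ok
-> keep.inscribe(p: /sna/kocu/flo, c: moro)
<- created
-> keep.cull(p: /sna/kocu/flo)
<- ok
-> keep.cull(p: /sna/kocu)
<- ok
-> keep.inscribe(p: /sna/wuse, c: trat)
<- created
-> cubby.record(k: nu, v: gidridro)
<- tuste
-> cubby.record(k: nu, v: @prev)
<- gidridro

Answer: {crusnor/, sna/, sna/kocu/}


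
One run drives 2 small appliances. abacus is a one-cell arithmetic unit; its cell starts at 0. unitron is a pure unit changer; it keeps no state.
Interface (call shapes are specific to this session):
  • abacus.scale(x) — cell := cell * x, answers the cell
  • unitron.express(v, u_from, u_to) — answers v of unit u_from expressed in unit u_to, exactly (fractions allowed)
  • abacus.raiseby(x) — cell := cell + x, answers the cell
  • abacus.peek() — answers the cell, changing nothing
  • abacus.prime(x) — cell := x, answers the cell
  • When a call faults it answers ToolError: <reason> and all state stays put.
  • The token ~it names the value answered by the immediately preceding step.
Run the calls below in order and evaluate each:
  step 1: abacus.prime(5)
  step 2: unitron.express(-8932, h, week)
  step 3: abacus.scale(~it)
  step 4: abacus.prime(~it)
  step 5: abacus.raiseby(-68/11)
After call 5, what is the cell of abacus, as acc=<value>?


>>> abacus.prime x: 5
  5
>>> unitron.express v: -8932 u_from: h u_to: week
  -319/6
>>> abacus.scale x: ~it
  -1595/6
>>> abacus.prime x: ~it
  -1595/6
>>> abacus.raiseby x: -68/11
  -17953/66

Answer: acc=-17953/66


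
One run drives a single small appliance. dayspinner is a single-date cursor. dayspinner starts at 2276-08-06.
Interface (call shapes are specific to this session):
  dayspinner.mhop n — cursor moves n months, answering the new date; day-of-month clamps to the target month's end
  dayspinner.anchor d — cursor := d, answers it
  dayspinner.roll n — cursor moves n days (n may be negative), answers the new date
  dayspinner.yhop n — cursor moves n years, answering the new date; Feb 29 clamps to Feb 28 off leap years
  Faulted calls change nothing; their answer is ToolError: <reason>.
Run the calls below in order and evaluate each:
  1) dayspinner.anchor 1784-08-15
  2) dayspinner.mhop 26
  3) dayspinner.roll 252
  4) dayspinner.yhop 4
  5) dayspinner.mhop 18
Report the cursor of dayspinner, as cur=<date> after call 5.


Answer: cur=1792-12-24

Derivation:
# 1. dayspinner.anchor(d='1784-08-15') ~> 1784-08-15
# 2. dayspinner.mhop(n='26') ~> 1786-10-15
# 3. dayspinner.roll(n='252') ~> 1787-06-24
# 4. dayspinner.yhop(n='4') ~> 1791-06-24
# 5. dayspinner.mhop(n='18') ~> 1792-12-24


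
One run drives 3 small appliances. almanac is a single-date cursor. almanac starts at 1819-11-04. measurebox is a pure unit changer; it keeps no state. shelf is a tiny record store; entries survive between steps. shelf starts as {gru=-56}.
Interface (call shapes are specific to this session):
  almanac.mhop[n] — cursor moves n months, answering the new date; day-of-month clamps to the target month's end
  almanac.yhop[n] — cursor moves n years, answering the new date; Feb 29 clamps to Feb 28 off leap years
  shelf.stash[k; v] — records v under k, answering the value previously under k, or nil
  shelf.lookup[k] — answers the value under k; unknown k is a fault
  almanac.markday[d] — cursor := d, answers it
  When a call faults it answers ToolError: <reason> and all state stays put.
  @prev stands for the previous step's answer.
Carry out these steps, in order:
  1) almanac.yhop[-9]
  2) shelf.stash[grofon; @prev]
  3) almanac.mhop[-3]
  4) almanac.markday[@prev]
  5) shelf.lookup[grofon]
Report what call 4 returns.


Answer: 1810-08-04

Derivation:
Act: almanac.yhop[n: -9]
Obs: 1810-11-04
Act: shelf.stash[k: grofon; v: @prev]
Obs: nil
Act: almanac.mhop[n: -3]
Obs: 1810-08-04
Act: almanac.markday[d: @prev]
Obs: 1810-08-04
Act: shelf.lookup[k: grofon]
Obs: 1810-11-04


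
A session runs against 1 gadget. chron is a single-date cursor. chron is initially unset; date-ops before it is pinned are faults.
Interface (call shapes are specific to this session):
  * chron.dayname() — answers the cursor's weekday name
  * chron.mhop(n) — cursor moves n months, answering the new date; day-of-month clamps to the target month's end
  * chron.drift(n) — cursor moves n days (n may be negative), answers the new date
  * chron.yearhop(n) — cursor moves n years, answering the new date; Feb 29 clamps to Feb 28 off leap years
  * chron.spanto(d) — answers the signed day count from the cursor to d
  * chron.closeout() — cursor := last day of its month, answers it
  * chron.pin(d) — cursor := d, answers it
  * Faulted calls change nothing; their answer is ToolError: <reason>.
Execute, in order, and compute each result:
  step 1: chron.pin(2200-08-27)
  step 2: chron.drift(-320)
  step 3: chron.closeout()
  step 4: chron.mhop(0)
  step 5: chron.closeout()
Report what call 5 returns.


% chron.pin d=2200-08-27
:: 2200-08-27
% chron.drift n=-320
:: 2199-10-11
% chron.closeout
:: 2199-10-31
% chron.mhop n=0
:: 2199-10-31
% chron.closeout
:: 2199-10-31

Answer: 2199-10-31


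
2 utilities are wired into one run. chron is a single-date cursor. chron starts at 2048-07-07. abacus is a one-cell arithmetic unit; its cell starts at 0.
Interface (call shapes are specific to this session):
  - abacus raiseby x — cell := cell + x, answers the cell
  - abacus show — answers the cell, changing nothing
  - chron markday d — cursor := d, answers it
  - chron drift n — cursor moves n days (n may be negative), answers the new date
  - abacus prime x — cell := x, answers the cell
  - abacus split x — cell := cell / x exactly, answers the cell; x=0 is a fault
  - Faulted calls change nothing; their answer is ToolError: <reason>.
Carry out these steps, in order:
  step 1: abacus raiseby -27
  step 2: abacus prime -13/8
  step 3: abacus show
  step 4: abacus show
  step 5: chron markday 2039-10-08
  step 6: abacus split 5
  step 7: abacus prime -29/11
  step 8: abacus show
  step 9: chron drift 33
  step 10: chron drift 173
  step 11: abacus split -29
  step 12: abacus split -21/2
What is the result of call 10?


-> abacus raiseby(x→-27)
<- -27
-> abacus prime(x→-13/8)
<- -13/8
-> abacus show()
<- -13/8
-> abacus show()
<- -13/8
-> chron markday(d→2039-10-08)
<- 2039-10-08
-> abacus split(x→5)
<- -13/40
-> abacus prime(x→-29/11)
<- -29/11
-> abacus show()
<- -29/11
-> chron drift(n→33)
<- 2039-11-10
-> chron drift(n→173)
<- 2040-05-01
-> abacus split(x→-29)
<- 1/11
-> abacus split(x→-21/2)
<- -2/231

Answer: 2040-05-01


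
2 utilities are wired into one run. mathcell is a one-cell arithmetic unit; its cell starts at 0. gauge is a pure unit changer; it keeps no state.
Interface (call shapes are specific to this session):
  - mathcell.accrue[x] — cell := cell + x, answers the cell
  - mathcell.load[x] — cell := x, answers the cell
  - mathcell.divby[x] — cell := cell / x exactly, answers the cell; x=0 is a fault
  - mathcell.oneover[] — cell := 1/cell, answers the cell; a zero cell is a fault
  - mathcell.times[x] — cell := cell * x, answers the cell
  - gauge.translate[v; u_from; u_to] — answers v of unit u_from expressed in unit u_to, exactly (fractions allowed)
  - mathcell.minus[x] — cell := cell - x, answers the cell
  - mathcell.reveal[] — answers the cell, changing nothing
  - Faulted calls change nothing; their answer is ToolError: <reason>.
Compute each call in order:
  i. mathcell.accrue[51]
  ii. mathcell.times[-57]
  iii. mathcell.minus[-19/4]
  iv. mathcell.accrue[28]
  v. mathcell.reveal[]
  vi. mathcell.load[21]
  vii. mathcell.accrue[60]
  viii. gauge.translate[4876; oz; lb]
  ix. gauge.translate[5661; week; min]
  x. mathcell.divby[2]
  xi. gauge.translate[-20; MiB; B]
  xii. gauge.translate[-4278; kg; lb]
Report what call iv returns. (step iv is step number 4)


Act: accrue[x=51]
Obs: 51
Act: times[x=-57]
Obs: -2907
Act: minus[x=-19/4]
Obs: -11609/4
Act: accrue[x=28]
Obs: -11497/4
Act: reveal[]
Obs: -11497/4
Act: load[x=21]
Obs: 21
Act: accrue[x=60]
Obs: 81
Act: translate[v=4876; u_from=oz; u_to=lb]
Obs: 1219/4
Act: translate[v=5661; u_from=week; u_to=min]
Obs: 57062880
Act: divby[x=2]
Obs: 81/2
Act: translate[v=-20; u_from=MiB; u_to=B]
Obs: -20971520
Act: translate[v=-4278; u_from=kg; u_to=lb]
Obs: -427800000000/45359237

Answer: -11497/4


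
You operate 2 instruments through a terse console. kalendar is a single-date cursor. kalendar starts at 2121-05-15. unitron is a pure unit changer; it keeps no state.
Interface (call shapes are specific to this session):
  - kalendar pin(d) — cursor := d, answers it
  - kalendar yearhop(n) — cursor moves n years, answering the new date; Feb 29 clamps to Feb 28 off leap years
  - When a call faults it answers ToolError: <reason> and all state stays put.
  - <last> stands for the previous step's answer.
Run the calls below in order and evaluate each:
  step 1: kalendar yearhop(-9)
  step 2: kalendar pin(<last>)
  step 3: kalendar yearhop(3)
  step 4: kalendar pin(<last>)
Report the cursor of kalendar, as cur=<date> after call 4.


Answer: cur=2115-05-15

Derivation:
-- 1. kalendar yearhop(n: -9) -> 2112-05-15
-- 2. kalendar pin(d: <last>) -> 2112-05-15
-- 3. kalendar yearhop(n: 3) -> 2115-05-15
-- 4. kalendar pin(d: <last>) -> 2115-05-15


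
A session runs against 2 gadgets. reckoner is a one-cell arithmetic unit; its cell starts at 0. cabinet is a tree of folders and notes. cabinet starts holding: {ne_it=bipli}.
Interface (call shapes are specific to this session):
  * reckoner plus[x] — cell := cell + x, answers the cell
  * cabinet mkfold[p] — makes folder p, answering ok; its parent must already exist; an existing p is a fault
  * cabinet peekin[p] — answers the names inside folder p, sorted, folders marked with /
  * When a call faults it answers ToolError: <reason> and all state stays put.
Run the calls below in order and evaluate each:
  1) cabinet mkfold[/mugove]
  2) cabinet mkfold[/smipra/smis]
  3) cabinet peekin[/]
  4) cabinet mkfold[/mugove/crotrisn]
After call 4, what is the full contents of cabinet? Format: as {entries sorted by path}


Answer: {mugove/, mugove/crotrisn/, ne_it=bipli}

Derivation:
I try cabinet mkfold on p=/mugove, yielding ok.
Invoking cabinet mkfold on p=/smipra/smis, yielding ToolError: no parent.
Using cabinet peekin on p=/, giving [mugove/, ne_it].
I try cabinet mkfold on p=/mugove/crotrisn, which returns ok.


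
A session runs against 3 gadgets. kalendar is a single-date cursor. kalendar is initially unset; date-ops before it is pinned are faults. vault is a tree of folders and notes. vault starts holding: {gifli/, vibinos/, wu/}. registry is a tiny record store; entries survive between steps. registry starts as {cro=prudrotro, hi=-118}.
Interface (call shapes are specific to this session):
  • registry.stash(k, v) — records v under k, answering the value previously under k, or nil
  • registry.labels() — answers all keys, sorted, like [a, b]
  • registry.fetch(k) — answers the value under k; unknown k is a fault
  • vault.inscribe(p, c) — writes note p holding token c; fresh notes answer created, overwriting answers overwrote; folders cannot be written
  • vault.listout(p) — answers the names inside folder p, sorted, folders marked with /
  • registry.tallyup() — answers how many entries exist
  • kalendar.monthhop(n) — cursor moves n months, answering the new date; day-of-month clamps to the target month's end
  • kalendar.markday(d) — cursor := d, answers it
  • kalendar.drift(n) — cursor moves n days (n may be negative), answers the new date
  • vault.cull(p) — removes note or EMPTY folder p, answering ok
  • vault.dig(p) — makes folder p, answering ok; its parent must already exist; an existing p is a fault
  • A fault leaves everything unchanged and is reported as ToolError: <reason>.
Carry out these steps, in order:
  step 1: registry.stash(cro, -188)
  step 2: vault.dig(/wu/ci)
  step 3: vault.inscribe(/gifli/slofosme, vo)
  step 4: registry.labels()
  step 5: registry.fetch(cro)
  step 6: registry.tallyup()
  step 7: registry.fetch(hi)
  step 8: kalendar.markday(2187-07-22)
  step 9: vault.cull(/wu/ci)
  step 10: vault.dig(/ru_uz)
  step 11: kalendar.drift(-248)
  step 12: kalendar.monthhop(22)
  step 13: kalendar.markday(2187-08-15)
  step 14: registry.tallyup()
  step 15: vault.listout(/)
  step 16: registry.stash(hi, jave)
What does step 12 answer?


Answer: 2188-09-16

Derivation:
>>> stash k→cro v→-188
  prudrotro
>>> dig p→/wu/ci
  ok
>>> inscribe p→/gifli/slofosme c→vo
  created
>>> labels
  [cro, hi]
>>> fetch k→cro
  -188
>>> tallyup
  2
>>> fetch k→hi
  -118
>>> markday d→2187-07-22
  2187-07-22
>>> cull p→/wu/ci
  ok
>>> dig p→/ru_uz
  ok
>>> drift n→-248
  2186-11-16
>>> monthhop n→22
  2188-09-16
>>> markday d→2187-08-15
  2187-08-15
>>> tallyup
  2
>>> listout p→/
  [gifli/, ru_uz/, vibinos/, wu/]
>>> stash k→hi v→jave
  -118


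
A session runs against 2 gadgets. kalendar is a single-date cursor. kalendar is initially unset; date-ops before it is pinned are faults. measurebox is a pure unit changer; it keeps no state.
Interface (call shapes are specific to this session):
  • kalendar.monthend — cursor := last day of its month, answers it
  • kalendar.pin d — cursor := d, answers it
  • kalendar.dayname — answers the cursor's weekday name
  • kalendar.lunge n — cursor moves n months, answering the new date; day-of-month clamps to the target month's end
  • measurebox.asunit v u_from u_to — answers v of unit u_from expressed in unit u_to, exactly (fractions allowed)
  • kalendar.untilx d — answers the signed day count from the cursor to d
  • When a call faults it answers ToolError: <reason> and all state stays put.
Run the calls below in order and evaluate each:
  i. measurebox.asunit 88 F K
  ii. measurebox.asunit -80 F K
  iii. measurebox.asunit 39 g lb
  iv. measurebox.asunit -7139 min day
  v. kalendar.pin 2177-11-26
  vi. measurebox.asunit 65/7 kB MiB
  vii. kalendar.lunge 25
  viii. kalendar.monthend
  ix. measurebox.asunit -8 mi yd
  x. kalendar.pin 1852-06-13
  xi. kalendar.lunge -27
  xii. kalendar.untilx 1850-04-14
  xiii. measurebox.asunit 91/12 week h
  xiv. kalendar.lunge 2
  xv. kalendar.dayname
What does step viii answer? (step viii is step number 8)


Act: measurebox.asunit[v→88; u_from→F; u_to→K]
Obs: 54767/180
Act: measurebox.asunit[v→-80; u_from→F; u_to→K]
Obs: 37967/180
Act: measurebox.asunit[v→39; u_from→g; u_to→lb]
Obs: 3900000/45359237
Act: measurebox.asunit[v→-7139; u_from→min; u_to→day]
Obs: -7139/1440
Act: kalendar.pin[d→2177-11-26]
Obs: 2177-11-26
Act: measurebox.asunit[v→65/7; u_from→kB; u_to→MiB]
Obs: 8125/917504
Act: kalendar.lunge[n→25]
Obs: 2179-12-26
Act: kalendar.monthend[]
Obs: 2179-12-31
Act: measurebox.asunit[v→-8; u_from→mi; u_to→yd]
Obs: -14080
Act: kalendar.pin[d→1852-06-13]
Obs: 1852-06-13
Act: kalendar.lunge[n→-27]
Obs: 1850-03-13
Act: kalendar.untilx[d→1850-04-14]
Obs: 32
Act: measurebox.asunit[v→91/12; u_from→week; u_to→h]
Obs: 1274
Act: kalendar.lunge[n→2]
Obs: 1850-05-13
Act: kalendar.dayname[]
Obs: Monday

Answer: 2179-12-31


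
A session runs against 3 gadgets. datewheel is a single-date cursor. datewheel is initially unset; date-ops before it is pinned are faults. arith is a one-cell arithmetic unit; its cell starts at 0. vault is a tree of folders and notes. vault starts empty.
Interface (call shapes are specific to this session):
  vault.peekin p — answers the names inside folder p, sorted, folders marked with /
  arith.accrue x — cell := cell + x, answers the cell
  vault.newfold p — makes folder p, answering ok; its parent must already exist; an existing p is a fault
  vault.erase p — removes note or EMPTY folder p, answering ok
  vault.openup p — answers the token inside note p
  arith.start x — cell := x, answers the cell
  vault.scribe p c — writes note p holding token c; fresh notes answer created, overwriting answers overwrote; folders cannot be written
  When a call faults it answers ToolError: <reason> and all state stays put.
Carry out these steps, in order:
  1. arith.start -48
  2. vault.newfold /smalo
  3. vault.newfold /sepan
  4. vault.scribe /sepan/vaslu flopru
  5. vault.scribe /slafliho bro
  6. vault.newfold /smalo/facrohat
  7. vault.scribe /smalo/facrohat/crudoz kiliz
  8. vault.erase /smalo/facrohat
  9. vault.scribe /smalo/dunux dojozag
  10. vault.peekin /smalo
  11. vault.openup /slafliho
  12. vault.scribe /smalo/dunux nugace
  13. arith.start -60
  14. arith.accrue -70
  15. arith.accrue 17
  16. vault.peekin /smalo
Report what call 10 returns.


# 1. start(-48) ~> -48
# 2. newfold(/smalo) ~> ok
# 3. newfold(/sepan) ~> ok
# 4. scribe(/sepan/vaslu, flopru) ~> created
# 5. scribe(/slafliho, bro) ~> created
# 6. newfold(/smalo/facrohat) ~> ok
# 7. scribe(/smalo/facrohat/crudoz, kiliz) ~> created
# 8. erase(/smalo/facrohat) ~> ToolError: not empty
# 9. scribe(/smalo/dunux, dojozag) ~> created
# 10. peekin(/smalo) ~> [dunux, facrohat/]
# 11. openup(/slafliho) ~> bro
# 12. scribe(/smalo/dunux, nugace) ~> overwrote
# 13. start(-60) ~> -60
# 14. accrue(-70) ~> -130
# 15. accrue(17) ~> -113
# 16. peekin(/smalo) ~> [dunux, facrohat/]

Answer: [dunux, facrohat/]


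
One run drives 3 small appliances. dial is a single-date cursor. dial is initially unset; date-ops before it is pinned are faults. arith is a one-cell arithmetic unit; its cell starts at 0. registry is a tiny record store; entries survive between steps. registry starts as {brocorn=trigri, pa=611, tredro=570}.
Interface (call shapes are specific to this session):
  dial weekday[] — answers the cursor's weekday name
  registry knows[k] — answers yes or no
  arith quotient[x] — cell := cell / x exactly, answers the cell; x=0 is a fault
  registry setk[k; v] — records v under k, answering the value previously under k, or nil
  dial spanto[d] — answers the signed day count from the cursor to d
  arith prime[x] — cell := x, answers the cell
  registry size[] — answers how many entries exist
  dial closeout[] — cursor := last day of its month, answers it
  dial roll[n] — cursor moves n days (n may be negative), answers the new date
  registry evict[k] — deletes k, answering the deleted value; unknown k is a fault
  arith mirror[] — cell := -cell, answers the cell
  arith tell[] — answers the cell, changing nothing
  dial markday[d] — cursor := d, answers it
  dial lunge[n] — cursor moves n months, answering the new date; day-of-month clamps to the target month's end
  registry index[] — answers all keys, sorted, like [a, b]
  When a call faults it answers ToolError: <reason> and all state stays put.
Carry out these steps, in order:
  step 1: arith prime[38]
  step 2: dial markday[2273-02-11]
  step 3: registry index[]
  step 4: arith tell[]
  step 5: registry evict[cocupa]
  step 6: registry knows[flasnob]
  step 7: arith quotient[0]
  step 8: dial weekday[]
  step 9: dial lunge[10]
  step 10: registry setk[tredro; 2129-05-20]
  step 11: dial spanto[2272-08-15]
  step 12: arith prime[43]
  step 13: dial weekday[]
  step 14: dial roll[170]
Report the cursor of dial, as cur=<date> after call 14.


Answer: cur=2274-05-30

Derivation:
-> arith prime(x→38)
<- 38
-> dial markday(d→2273-02-11)
<- 2273-02-11
-> registry index()
<- [brocorn, pa, tredro]
-> arith tell()
<- 38
-> registry evict(k→cocupa)
<- ToolError: no such key cocupa
-> registry knows(k→flasnob)
<- no
-> arith quotient(x→0)
<- ToolError: division by zero
-> dial weekday()
<- Tuesday
-> dial lunge(n→10)
<- 2273-12-11
-> registry setk(k→tredro, v→2129-05-20)
<- 570
-> dial spanto(d→2272-08-15)
<- -483
-> arith prime(x→43)
<- 43
-> dial weekday()
<- Thursday
-> dial roll(n→170)
<- 2274-05-30


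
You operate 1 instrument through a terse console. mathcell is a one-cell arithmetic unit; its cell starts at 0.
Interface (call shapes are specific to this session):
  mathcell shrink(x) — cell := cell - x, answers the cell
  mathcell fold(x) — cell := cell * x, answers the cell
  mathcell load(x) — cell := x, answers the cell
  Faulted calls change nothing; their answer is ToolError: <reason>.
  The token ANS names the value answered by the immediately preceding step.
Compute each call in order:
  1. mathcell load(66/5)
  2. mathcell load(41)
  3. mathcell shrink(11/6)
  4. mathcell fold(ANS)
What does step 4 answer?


Answer: 55225/36

Derivation:
Do: mathcell load[x=66/5]
See: 66/5
Do: mathcell load[x=41]
See: 41
Do: mathcell shrink[x=11/6]
See: 235/6
Do: mathcell fold[x=ANS]
See: 55225/36


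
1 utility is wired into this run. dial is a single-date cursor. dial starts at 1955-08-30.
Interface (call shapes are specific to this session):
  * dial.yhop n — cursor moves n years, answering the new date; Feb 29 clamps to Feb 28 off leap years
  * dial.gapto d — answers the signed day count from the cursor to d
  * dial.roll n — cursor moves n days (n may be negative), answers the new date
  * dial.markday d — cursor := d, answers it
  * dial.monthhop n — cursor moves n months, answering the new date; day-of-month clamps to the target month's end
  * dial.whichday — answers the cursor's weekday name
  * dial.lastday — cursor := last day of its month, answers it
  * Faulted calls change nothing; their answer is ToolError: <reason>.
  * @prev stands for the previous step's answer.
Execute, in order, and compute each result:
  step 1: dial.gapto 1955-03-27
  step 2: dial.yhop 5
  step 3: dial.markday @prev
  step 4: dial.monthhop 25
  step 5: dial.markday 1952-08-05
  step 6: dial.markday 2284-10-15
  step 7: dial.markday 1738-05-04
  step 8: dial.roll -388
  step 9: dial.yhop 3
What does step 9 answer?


Using gapto using 1955-03-27, → -156.
I try yhop using 5, and get 1960-08-30.
Now I run markday using @prev: 1960-08-30.
Calling monthhop using 25, → 1962-09-30.
Using markday using 1952-08-05, and get 1952-08-05.
Invoking markday using 2284-10-15: 2284-10-15.
Invoking markday using 1738-05-04, → 1738-05-04.
Invoking roll using -388, — result: 1737-04-11.
I use yhop using 3, and see 1740-04-11.

Answer: 1740-04-11


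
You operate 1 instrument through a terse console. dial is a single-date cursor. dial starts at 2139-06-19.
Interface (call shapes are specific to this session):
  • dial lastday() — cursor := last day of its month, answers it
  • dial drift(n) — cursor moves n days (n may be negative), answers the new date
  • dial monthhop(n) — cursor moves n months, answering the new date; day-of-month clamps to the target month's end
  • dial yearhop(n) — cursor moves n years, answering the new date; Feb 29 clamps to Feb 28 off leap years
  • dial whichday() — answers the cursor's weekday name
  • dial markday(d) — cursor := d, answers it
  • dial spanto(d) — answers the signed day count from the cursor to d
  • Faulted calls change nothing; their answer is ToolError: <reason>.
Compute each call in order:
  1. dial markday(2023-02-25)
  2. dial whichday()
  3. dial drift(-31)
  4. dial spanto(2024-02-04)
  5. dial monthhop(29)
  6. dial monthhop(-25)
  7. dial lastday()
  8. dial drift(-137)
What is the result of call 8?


Answer: 2023-01-14

Derivation:
Calling dial markday passing 2023-02-25, yielding 2023-02-25.
Then dial whichday(), giving Saturday.
Calling dial drift passing -31, — result: 2023-01-25.
Then dial spanto passing 2024-02-04, and see 375.
Calling dial monthhop passing 29, yielding 2025-06-25.
I try dial monthhop passing -25, and get 2023-05-25.
I try dial lastday: 2023-05-31.
I invoke dial drift passing -137, and see 2023-01-14.


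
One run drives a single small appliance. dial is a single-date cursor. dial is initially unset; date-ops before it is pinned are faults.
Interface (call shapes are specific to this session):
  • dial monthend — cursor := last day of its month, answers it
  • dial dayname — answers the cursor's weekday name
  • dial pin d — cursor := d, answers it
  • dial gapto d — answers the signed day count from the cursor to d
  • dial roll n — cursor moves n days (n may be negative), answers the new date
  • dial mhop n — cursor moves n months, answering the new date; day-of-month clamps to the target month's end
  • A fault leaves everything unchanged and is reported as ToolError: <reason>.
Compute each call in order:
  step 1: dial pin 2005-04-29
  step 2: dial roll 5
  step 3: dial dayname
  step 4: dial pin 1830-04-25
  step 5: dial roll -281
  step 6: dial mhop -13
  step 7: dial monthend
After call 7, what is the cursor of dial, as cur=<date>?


% dial pin(d: 2005-04-29) == 2005-04-29
% dial roll(n: 5) == 2005-05-04
% dial dayname() == Wednesday
% dial pin(d: 1830-04-25) == 1830-04-25
% dial roll(n: -281) == 1829-07-18
% dial mhop(n: -13) == 1828-06-18
% dial monthend() == 1828-06-30

Answer: cur=1828-06-30


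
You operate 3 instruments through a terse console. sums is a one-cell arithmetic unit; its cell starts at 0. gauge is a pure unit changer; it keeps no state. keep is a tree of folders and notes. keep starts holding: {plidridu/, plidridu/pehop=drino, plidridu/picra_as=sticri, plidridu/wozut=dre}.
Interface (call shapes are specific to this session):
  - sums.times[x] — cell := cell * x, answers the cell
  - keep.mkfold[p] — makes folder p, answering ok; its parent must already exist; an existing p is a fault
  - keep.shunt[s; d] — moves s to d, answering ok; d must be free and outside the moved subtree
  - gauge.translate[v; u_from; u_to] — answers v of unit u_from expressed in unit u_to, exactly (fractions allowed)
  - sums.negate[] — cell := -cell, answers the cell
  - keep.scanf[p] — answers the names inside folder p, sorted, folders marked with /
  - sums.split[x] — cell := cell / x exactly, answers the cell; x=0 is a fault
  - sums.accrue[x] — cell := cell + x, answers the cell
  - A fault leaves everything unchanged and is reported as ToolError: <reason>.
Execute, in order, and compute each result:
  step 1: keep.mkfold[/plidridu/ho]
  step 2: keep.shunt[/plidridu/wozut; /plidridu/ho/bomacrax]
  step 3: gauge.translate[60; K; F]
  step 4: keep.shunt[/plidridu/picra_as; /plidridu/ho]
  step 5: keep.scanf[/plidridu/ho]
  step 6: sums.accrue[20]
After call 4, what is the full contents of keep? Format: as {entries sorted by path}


Answer: {plidridu/, plidridu/ho/, plidridu/ho/bomacrax=dre, plidridu/pehop=drino, plidridu/picra_as=sticri}

Derivation:
Act: keep.mkfold[/plidridu/ho]
Obs: ok
Act: keep.shunt[/plidridu/wozut; /plidridu/ho/bomacrax]
Obs: ok
Act: gauge.translate[60; K; F]
Obs: -35167/100
Act: keep.shunt[/plidridu/picra_as; /plidridu/ho]
Obs: ToolError: exists
Act: keep.scanf[/plidridu/ho]
Obs: [bomacrax]
Act: sums.accrue[20]
Obs: 20


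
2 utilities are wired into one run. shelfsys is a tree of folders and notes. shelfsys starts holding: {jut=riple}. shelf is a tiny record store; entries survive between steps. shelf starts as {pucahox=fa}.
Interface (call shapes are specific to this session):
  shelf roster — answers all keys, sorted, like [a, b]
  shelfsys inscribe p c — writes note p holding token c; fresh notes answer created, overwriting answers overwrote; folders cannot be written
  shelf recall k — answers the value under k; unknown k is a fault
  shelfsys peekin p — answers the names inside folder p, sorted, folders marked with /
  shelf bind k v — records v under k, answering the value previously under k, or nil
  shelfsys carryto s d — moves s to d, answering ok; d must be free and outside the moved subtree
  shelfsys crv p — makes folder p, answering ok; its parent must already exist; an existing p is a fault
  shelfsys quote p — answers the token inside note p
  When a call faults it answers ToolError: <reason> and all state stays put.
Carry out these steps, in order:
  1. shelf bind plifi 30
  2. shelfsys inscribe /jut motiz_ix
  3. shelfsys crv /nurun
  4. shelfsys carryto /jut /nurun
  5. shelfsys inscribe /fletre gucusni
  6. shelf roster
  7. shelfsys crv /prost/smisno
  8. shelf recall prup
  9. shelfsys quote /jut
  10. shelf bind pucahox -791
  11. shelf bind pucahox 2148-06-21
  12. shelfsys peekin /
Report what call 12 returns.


Answer: [fletre, jut, nurun/]

Derivation:
→ shelf bind(k: plifi, v: 30)
← nil
→ shelfsys inscribe(p: /jut, c: motiz_ix)
← overwrote
→ shelfsys crv(p: /nurun)
← ok
→ shelfsys carryto(s: /jut, d: /nurun)
← ToolError: exists
→ shelfsys inscribe(p: /fletre, c: gucusni)
← created
→ shelf roster()
← [plifi, pucahox]
→ shelfsys crv(p: /prost/smisno)
← ToolError: no parent
→ shelf recall(k: prup)
← ToolError: no such key prup
→ shelfsys quote(p: /jut)
← motiz_ix
→ shelf bind(k: pucahox, v: -791)
← fa
→ shelf bind(k: pucahox, v: 2148-06-21)
← -791
→ shelfsys peekin(p: /)
← [fletre, jut, nurun/]


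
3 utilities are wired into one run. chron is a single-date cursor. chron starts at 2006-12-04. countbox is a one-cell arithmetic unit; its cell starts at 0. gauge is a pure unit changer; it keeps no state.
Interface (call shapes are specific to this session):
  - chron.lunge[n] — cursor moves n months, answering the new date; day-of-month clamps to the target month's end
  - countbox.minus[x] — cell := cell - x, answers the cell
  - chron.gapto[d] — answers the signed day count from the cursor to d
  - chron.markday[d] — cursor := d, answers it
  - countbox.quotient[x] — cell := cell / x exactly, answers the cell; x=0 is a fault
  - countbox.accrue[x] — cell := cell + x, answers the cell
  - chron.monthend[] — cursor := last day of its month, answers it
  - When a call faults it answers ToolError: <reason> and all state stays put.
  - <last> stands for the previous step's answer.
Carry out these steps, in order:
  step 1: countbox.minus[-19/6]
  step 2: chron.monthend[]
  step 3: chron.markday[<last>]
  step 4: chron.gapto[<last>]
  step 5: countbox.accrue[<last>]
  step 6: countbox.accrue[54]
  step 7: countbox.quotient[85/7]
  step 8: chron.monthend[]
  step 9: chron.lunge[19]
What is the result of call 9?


·→ countbox.minus(x→-19/6)
·← 19/6
·→ chron.monthend()
·← 2006-12-31
·→ chron.markday(d→<last>)
·← 2006-12-31
·→ chron.gapto(d→<last>)
·← 0
·→ countbox.accrue(x→<last>)
·← 19/6
·→ countbox.accrue(x→54)
·← 343/6
·→ countbox.quotient(x→85/7)
·← 2401/510
·→ chron.monthend()
·← 2006-12-31
·→ chron.lunge(n→19)
·← 2008-07-31

Answer: 2008-07-31
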